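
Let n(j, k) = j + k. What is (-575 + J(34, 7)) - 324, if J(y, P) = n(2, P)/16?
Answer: -14375/16 ≈ -898.44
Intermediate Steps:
J(y, P) = ⅛ + P/16 (J(y, P) = (2 + P)/16 = (2 + P)*(1/16) = ⅛ + P/16)
(-575 + J(34, 7)) - 324 = (-575 + (⅛ + (1/16)*7)) - 324 = (-575 + (⅛ + 7/16)) - 324 = (-575 + 9/16) - 324 = -9191/16 - 324 = -14375/16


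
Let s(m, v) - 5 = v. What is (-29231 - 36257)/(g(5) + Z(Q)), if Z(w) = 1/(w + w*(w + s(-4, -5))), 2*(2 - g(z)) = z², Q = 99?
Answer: 648331200/103949 ≈ 6237.0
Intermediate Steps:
s(m, v) = 5 + v
g(z) = 2 - z²/2
Z(w) = 1/(w + w²) (Z(w) = 1/(w + w*(w + (5 - 5))) = 1/(w + w*(w + 0)) = 1/(w + w*w) = 1/(w + w²))
(-29231 - 36257)/(g(5) + Z(Q)) = (-29231 - 36257)/((2 - ½*5²) + 1/(99*(1 + 99))) = -65488/((2 - ½*25) + (1/99)/100) = -65488/((2 - 25/2) + (1/99)*(1/100)) = -65488/(-21/2 + 1/9900) = -65488/(-103949/9900) = -65488*(-9900/103949) = 648331200/103949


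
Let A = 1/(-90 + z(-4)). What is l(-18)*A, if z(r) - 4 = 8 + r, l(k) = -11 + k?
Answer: 29/82 ≈ 0.35366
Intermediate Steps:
z(r) = 12 + r (z(r) = 4 + (8 + r) = 12 + r)
A = -1/82 (A = 1/(-90 + (12 - 4)) = 1/(-90 + 8) = 1/(-82) = -1/82 ≈ -0.012195)
l(-18)*A = (-11 - 18)*(-1/82) = -29*(-1/82) = 29/82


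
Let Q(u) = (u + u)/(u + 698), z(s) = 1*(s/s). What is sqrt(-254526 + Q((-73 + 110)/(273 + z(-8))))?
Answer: 2*I*sqrt(2328370852864665)/191289 ≈ 504.51*I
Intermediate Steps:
z(s) = 1 (z(s) = 1*1 = 1)
Q(u) = 2*u/(698 + u) (Q(u) = (2*u)/(698 + u) = 2*u/(698 + u))
sqrt(-254526 + Q((-73 + 110)/(273 + z(-8)))) = sqrt(-254526 + 2*((-73 + 110)/(273 + 1))/(698 + (-73 + 110)/(273 + 1))) = sqrt(-254526 + 2*(37/274)/(698 + 37/274)) = sqrt(-254526 + 2*(37/274)/(191289/274)) = sqrt(-254526 + 2*(37/274)*(274/191289)) = sqrt(-254526 + 74/191289) = sqrt(-48688023940/191289) = 2*I*sqrt(2328370852864665)/191289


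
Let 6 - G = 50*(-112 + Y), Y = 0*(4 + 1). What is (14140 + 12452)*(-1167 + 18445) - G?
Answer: 459450970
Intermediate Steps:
Y = 0 (Y = 0*5 = 0)
G = 5606 (G = 6 - 50*(-112 + 0) = 6 - 50*(-112) = 6 - 1*(-5600) = 6 + 5600 = 5606)
(14140 + 12452)*(-1167 + 18445) - G = (14140 + 12452)*(-1167 + 18445) - 1*5606 = 26592*17278 - 5606 = 459456576 - 5606 = 459450970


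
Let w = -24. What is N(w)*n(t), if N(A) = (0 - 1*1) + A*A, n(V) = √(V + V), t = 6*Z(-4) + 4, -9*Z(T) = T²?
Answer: 1150*I*√30/3 ≈ 2099.6*I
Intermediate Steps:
Z(T) = -T²/9
t = -20/3 (t = 6*(-⅑*(-4)²) + 4 = 6*(-⅑*16) + 4 = 6*(-16/9) + 4 = -32/3 + 4 = -20/3 ≈ -6.6667)
n(V) = √2*√V (n(V) = √(2*V) = √2*√V)
N(A) = -1 + A² (N(A) = (0 - 1) + A² = -1 + A²)
N(w)*n(t) = (-1 + (-24)²)*(√2*√(-20/3)) = (-1 + 576)*(√2*(2*I*√15/3)) = 575*(2*I*√30/3) = 1150*I*√30/3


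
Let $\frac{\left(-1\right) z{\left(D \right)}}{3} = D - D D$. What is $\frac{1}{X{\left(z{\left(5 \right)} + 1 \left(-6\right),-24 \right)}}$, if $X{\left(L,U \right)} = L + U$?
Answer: $\frac{1}{30} \approx 0.033333$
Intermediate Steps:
$z{\left(D \right)} = - 3 D + 3 D^{2}$ ($z{\left(D \right)} = - 3 \left(D - D D\right) = - 3 \left(D - D^{2}\right) = - 3 D + 3 D^{2}$)
$\frac{1}{X{\left(z{\left(5 \right)} + 1 \left(-6\right),-24 \right)}} = \frac{1}{\left(3 \cdot 5 \left(-1 + 5\right) + 1 \left(-6\right)\right) - 24} = \frac{1}{\left(3 \cdot 5 \cdot 4 - 6\right) - 24} = \frac{1}{\left(60 - 6\right) - 24} = \frac{1}{54 - 24} = \frac{1}{30}$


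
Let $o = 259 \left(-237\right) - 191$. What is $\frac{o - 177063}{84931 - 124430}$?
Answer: $\frac{238637}{39499} \approx 6.0416$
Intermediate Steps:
$o = -61574$ ($o = -61383 - 191 = -61574$)
$\frac{o - 177063}{84931 - 124430} = \frac{-61574 - 177063}{84931 - 124430} = - \frac{238637}{-39499} = \left(-238637\right) \left(- \frac{1}{39499}\right) = \frac{238637}{39499}$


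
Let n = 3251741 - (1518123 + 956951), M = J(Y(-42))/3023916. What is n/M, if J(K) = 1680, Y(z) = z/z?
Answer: 27959235333/20 ≈ 1.3980e+9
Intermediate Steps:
Y(z) = 1
M = 20/35999 (M = 1680/3023916 = 1680*(1/3023916) = 20/35999 ≈ 0.00055557)
n = 776667 (n = 3251741 - 1*2475074 = 3251741 - 2475074 = 776667)
n/M = 776667/(20/35999) = 776667*(35999/20) = 27959235333/20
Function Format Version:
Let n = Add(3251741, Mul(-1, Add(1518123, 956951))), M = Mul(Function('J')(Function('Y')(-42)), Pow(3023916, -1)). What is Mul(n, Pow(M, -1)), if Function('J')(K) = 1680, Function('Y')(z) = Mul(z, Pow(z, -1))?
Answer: Rational(27959235333, 20) ≈ 1.3980e+9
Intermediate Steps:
Function('Y')(z) = 1
M = Rational(20, 35999) (M = Mul(1680, Pow(3023916, -1)) = Mul(1680, Rational(1, 3023916)) = Rational(20, 35999) ≈ 0.00055557)
n = 776667 (n = Add(3251741, Mul(-1, 2475074)) = Add(3251741, -2475074) = 776667)
Mul(n, Pow(M, -1)) = Mul(776667, Pow(Rational(20, 35999), -1)) = Mul(776667, Rational(35999, 20)) = Rational(27959235333, 20)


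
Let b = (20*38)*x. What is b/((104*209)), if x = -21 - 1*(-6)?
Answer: -75/143 ≈ -0.52448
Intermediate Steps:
x = -15 (x = -21 + 6 = -15)
b = -11400 (b = (20*38)*(-15) = 760*(-15) = -11400)
b/((104*209)) = -11400/(104*209) = -11400/21736 = -11400*1/21736 = -75/143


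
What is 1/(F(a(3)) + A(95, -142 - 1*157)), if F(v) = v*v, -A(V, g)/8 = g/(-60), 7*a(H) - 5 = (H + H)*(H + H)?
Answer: -735/4087 ≈ -0.17984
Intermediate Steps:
a(H) = 5/7 + 4*H**2/7 (a(H) = 5/7 + ((H + H)*(H + H))/7 = 5/7 + ((2*H)*(2*H))/7 = 5/7 + (4*H**2)/7 = 5/7 + 4*H**2/7)
A(V, g) = 2*g/15 (A(V, g) = -8*g/(-60) = -8*g*(-1)/60 = -(-2)*g/15 = 2*g/15)
F(v) = v**2
1/(F(a(3)) + A(95, -142 - 1*157)) = 1/((5/7 + (4/7)*3**2)**2 + 2*(-142 - 1*157)/15) = 1/((5/7 + (4/7)*9)**2 + 2*(-142 - 157)/15) = 1/((5/7 + 36/7)**2 + (2/15)*(-299)) = 1/((41/7)**2 - 598/15) = 1/(1681/49 - 598/15) = 1/(-4087/735) = -735/4087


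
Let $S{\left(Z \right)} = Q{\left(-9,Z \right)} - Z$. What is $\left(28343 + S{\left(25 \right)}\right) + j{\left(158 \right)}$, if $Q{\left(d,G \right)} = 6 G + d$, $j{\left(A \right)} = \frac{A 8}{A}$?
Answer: $28467$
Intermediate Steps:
$j{\left(A \right)} = 8$ ($j{\left(A \right)} = \frac{8 A}{A} = 8$)
$Q{\left(d,G \right)} = d + 6 G$
$S{\left(Z \right)} = -9 + 5 Z$ ($S{\left(Z \right)} = \left(-9 + 6 Z\right) - Z = -9 + 5 Z$)
$\left(28343 + S{\left(25 \right)}\right) + j{\left(158 \right)} = \left(28343 + \left(-9 + 5 \cdot 25\right)\right) + 8 = \left(28343 + \left(-9 + 125\right)\right) + 8 = \left(28343 + 116\right) + 8 = 28459 + 8 = 28467$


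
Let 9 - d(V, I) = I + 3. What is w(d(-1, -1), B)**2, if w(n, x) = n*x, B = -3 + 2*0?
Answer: 441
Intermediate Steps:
d(V, I) = 6 - I (d(V, I) = 9 - (I + 3) = 9 - (3 + I) = 9 + (-3 - I) = 6 - I)
B = -3 (B = -3 + 0 = -3)
w(d(-1, -1), B)**2 = ((6 - 1*(-1))*(-3))**2 = ((6 + 1)*(-3))**2 = (7*(-3))**2 = (-21)**2 = 441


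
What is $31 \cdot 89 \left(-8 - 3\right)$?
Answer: $-30349$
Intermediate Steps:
$31 \cdot 89 \left(-8 - 3\right) = 2759 \left(-8 - 3\right) = 2759 \left(-11\right) = -30349$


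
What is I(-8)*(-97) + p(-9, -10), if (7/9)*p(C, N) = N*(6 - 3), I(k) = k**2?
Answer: -43726/7 ≈ -6246.6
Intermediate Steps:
p(C, N) = 27*N/7 (p(C, N) = 9*(N*(6 - 3))/7 = 9*(N*3)/7 = 9*(3*N)/7 = 27*N/7)
I(-8)*(-97) + p(-9, -10) = (-8)**2*(-97) + (27/7)*(-10) = 64*(-97) - 270/7 = -6208 - 270/7 = -43726/7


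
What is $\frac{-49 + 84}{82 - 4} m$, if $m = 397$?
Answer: $\frac{13895}{78} \approx 178.14$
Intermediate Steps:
$\frac{-49 + 84}{82 - 4} m = \frac{-49 + 84}{82 - 4} \cdot 397 = \frac{35}{78} \cdot 397 = \frac{13895}{78}$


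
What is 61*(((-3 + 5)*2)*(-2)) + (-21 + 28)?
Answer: -481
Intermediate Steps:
61*(((-3 + 5)*2)*(-2)) + (-21 + 28) = 61*((2*2)*(-2)) + 7 = 61*(4*(-2)) + 7 = 61*(-8) + 7 = -488 + 7 = -481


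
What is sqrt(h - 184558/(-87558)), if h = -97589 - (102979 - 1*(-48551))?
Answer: I*sqrt(477457645026738)/43779 ≈ 499.12*I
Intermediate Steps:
h = -249119 (h = -97589 - (102979 + 48551) = -97589 - 1*151530 = -97589 - 151530 = -249119)
sqrt(h - 184558/(-87558)) = sqrt(-249119 - 184558/(-87558)) = sqrt(-249119 - 184558*(-1/87558)) = sqrt(-249119 + 92279/43779) = sqrt(-10906088422/43779) = I*sqrt(477457645026738)/43779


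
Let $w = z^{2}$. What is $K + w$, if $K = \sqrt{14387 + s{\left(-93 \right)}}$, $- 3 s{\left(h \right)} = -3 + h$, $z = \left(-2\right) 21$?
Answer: $1764 + \sqrt{14419} \approx 1884.1$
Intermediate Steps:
$z = -42$
$s{\left(h \right)} = 1 - \frac{h}{3}$ ($s{\left(h \right)} = - \frac{-3 + h}{3} = 1 - \frac{h}{3}$)
$K = \sqrt{14419}$ ($K = \sqrt{14387 + \left(1 - -31\right)} = \sqrt{14387 + \left(1 + 31\right)} = \sqrt{14387 + 32} = \sqrt{14419} \approx 120.08$)
$w = 1764$ ($w = \left(-42\right)^{2} = 1764$)
$K + w = \sqrt{14419} + 1764 = 1764 + \sqrt{14419}$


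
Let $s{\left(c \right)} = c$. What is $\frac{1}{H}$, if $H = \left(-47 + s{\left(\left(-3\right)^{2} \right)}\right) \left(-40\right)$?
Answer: $\frac{1}{1520} \approx 0.00065789$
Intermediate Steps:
$H = 1520$ ($H = \left(-47 + \left(-3\right)^{2}\right) \left(-40\right) = \left(-47 + 9\right) \left(-40\right) = \left(-38\right) \left(-40\right) = 1520$)
$\frac{1}{H} = \frac{1}{1520}$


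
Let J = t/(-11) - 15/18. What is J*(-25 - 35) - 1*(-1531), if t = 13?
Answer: 18171/11 ≈ 1651.9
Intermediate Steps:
J = -133/66 (J = 13/(-11) - 15/18 = 13*(-1/11) - 15*1/18 = -13/11 - ⅚ = -133/66 ≈ -2.0152)
J*(-25 - 35) - 1*(-1531) = -133*(-25 - 35)/66 - 1*(-1531) = -133/66*(-60) + 1531 = 1330/11 + 1531 = 18171/11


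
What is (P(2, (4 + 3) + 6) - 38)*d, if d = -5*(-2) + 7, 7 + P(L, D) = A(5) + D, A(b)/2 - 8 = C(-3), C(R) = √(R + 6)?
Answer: -272 + 34*√3 ≈ -213.11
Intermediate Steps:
C(R) = √(6 + R)
A(b) = 16 + 2*√3 (A(b) = 16 + 2*√(6 - 3) = 16 + 2*√3)
P(L, D) = 9 + D + 2*√3 (P(L, D) = -7 + ((16 + 2*√3) + D) = -7 + (16 + D + 2*√3) = 9 + D + 2*√3)
d = 17 (d = 10 + 7 = 17)
(P(2, (4 + 3) + 6) - 38)*d = ((9 + ((4 + 3) + 6) + 2*√3) - 38)*17 = ((9 + (7 + 6) + 2*√3) - 38)*17 = ((9 + 13 + 2*√3) - 38)*17 = ((22 + 2*√3) - 38)*17 = (-16 + 2*√3)*17 = -272 + 34*√3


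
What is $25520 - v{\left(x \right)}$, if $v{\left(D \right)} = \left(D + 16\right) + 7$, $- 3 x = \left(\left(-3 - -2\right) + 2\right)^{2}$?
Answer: $\frac{76492}{3} \approx 25497.0$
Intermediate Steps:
$x = - \frac{1}{3}$ ($x = - \frac{\left(\left(-3 - -2\right) + 2\right)^{2}}{3} = - \frac{\left(\left(-3 + 2\right) + 2\right)^{2}}{3} = - \frac{\left(-1 + 2\right)^{2}}{3} = - \frac{1^{2}}{3} = \left(- \frac{1}{3}\right) 1 = - \frac{1}{3} \approx -0.33333$)
$v{\left(D \right)} = 23 + D$ ($v{\left(D \right)} = \left(16 + D\right) + 7 = 23 + D$)
$25520 - v{\left(x \right)} = 25520 - \left(23 - \frac{1}{3}\right) = 25520 - \frac{68}{3} = \frac{76492}{3}$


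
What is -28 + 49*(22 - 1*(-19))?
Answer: 1981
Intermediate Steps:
-28 + 49*(22 - 1*(-19)) = -28 + 49*(22 + 19) = -28 + 49*41 = -28 + 2009 = 1981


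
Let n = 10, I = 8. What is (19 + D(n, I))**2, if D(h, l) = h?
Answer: 841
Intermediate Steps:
(19 + D(n, I))**2 = (19 + 10)**2 = 29**2 = 841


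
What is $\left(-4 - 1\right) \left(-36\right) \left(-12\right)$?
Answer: $-2160$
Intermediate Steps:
$\left(-4 - 1\right) \left(-36\right) \left(-12\right) = \left(-5\right) \left(-36\right) \left(-12\right) = 180 \left(-12\right) = -2160$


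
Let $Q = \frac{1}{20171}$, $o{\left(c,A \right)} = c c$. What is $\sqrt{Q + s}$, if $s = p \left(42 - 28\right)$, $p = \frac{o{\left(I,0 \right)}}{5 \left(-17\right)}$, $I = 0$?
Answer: $\frac{\sqrt{20171}}{20171} \approx 0.007041$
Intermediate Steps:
$o{\left(c,A \right)} = c^{2}$
$p = 0$ ($p = \frac{0^{2}}{5 \left(-17\right)} = \frac{0}{-85} = 0 \left(- \frac{1}{85}\right) = 0$)
$Q = \frac{1}{20171} \approx 4.9576 \cdot 10^{-5}$
$s = 0$ ($s = 0 \left(42 - 28\right) = 0 \cdot 14 = 0$)
$\sqrt{Q + s} = \sqrt{\frac{1}{20171} + 0} = \sqrt{\frac{1}{20171}} = \frac{\sqrt{20171}}{20171}$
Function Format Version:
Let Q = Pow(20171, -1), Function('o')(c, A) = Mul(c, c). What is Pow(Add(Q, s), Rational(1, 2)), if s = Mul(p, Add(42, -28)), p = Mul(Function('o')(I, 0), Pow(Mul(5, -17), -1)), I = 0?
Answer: Mul(Rational(1, 20171), Pow(20171, Rational(1, 2))) ≈ 0.0070410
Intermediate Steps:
Function('o')(c, A) = Pow(c, 2)
p = 0 (p = Mul(Pow(0, 2), Pow(Mul(5, -17), -1)) = Mul(0, Pow(-85, -1)) = Mul(0, Rational(-1, 85)) = 0)
Q = Rational(1, 20171) ≈ 4.9576e-5
s = 0 (s = Mul(0, Add(42, -28)) = Mul(0, 14) = 0)
Pow(Add(Q, s), Rational(1, 2)) = Pow(Add(Rational(1, 20171), 0), Rational(1, 2)) = Pow(Rational(1, 20171), Rational(1, 2)) = Mul(Rational(1, 20171), Pow(20171, Rational(1, 2)))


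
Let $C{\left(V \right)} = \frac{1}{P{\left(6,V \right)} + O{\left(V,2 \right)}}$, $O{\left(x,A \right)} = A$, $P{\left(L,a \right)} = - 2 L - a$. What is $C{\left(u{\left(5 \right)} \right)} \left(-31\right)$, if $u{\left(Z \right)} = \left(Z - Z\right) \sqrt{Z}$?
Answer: $\frac{31}{10} \approx 3.1$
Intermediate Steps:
$P{\left(L,a \right)} = - a - 2 L$
$u{\left(Z \right)} = 0$ ($u{\left(Z \right)} = 0 \sqrt{Z} = 0$)
$C{\left(V \right)} = \frac{1}{-10 - V}$ ($C{\left(V \right)} = \frac{1}{\left(- V - 12\right) + 2} = \frac{1}{\left(-12 - V\right) + 2} = \frac{1}{-10 - V}$)
$C{\left(u{\left(5 \right)} \right)} \left(-31\right) = - \frac{1}{10 + 0} \left(-31\right) = - \frac{1}{10} \left(-31\right) = \left(-1\right) \frac{1}{10} \left(-31\right) = \left(- \frac{1}{10}\right) \left(-31\right) = \frac{31}{10}$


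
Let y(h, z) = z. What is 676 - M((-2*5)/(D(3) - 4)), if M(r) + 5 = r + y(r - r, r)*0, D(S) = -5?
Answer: 6119/9 ≈ 679.89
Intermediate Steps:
M(r) = -5 + r (M(r) = -5 + (r + r*0) = -5 + (r + 0) = -5 + r)
676 - M((-2*5)/(D(3) - 4)) = 676 - (-5 + (-2*5)/(-5 - 4)) = 676 - (-5 - 10/(-9)) = 676 - (-5 - 10*(-1/9)) = 676 - (-5 + 10/9) = 676 - 1*(-35/9) = 676 + 35/9 = 6119/9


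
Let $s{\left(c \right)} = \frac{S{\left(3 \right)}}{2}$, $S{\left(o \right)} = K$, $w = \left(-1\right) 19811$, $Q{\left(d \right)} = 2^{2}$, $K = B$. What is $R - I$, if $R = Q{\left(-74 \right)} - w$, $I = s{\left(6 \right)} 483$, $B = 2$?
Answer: $19332$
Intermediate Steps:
$K = 2$
$Q{\left(d \right)} = 4$
$w = -19811$
$S{\left(o \right)} = 2$
$s{\left(c \right)} = 1$ ($s{\left(c \right)} = \frac{2}{2} = 2 \cdot \frac{1}{2} = 1$)
$I = 483$ ($I = 1 \cdot 483 = 483$)
$R = 19815$ ($R = 4 - -19811 = 4 + 19811 = 19815$)
$R - I = 19815 - 483 = 19332$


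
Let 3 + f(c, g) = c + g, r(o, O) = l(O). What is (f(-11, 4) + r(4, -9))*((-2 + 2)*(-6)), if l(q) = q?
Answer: 0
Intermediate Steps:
r(o, O) = O
f(c, g) = -3 + c + g (f(c, g) = -3 + (c + g) = -3 + c + g)
(f(-11, 4) + r(4, -9))*((-2 + 2)*(-6)) = ((-3 - 11 + 4) - 9)*((-2 + 2)*(-6)) = (-10 - 9)*(0*(-6)) = -19*0 = 0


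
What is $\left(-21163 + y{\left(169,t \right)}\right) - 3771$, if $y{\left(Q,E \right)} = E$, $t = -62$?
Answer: $-24996$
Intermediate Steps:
$\left(-21163 + y{\left(169,t \right)}\right) - 3771 = \left(-21163 - 62\right) - 3771 = -21225 - 3771 = -24996$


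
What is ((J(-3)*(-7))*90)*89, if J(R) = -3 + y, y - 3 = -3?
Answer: 168210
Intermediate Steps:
y = 0 (y = 3 - 3 = 0)
J(R) = -3 (J(R) = -3 + 0 = -3)
((J(-3)*(-7))*90)*89 = (-3*(-7)*90)*89 = (21*90)*89 = 1890*89 = 168210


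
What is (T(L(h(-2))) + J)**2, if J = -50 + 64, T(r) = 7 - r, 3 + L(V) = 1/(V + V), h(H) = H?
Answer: 9409/16 ≈ 588.06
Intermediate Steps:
L(V) = -3 + 1/(2*V) (L(V) = -3 + 1/(V + V) = -3 + 1/(2*V))
J = 14
(T(L(h(-2))) + J)**2 = ((7 - (-3 + (1/2)/(-2))) + 14)**2 = ((7 - (-3 + (1/2)*(-1/2))) + 14)**2 = ((7 - (-3 - 1/4)) + 14)**2 = ((7 - 1*(-13/4)) + 14)**2 = ((7 + 13/4) + 14)**2 = (41/4 + 14)**2 = (97/4)**2 = 9409/16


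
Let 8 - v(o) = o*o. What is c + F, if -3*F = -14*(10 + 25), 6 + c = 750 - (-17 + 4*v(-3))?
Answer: 2785/3 ≈ 928.33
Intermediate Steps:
v(o) = 8 - o² (v(o) = 8 - o*o = 8 - o²)
c = 765 (c = -6 + (750 - (-17 + 4*(8 - 1*(-3)²))) = -6 + (750 - (-17 + 4*(8 - 1*9))) = -6 + (750 - (-17 + 4*(8 - 9))) = -6 + (750 - (-17 + 4*(-1))) = -6 + (750 - (-17 - 4)) = -6 + (750 - 1*(-21)) = -6 + (750 + 21) = -6 + 771 = 765)
F = 490/3 (F = -(-14)*(10 + 25)/3 = -(-14)*35/3 = -⅓*(-490) = 490/3 ≈ 163.33)
c + F = 765 + 490/3 = 2785/3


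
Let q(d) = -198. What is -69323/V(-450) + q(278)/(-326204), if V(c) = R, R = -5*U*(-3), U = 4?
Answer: -5653357003/4893060 ≈ -1155.4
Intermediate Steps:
R = 60 (R = -5*4*(-3) = -20*(-3) = 60)
V(c) = 60
-69323/V(-450) + q(278)/(-326204) = -69323/60 - 198/(-326204) = -69323*1/60 - 198*(-1/326204) = -69323/60 + 99/163102 = -5653357003/4893060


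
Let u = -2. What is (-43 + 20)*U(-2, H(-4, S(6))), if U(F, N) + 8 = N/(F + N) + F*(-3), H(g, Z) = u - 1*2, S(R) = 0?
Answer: 92/3 ≈ 30.667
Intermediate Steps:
H(g, Z) = -4 (H(g, Z) = -2 - 1*2 = -2 - 2 = -4)
U(F, N) = -8 - 3*F + N/(F + N) (U(F, N) = -8 + (N/(F + N) + F*(-3)) = -8 + (N/(F + N) - 3*F) = -8 + (-3*F + N/(F + N)) = -8 - 3*F + N/(F + N))
(-43 + 20)*U(-2, H(-4, S(6))) = (-43 + 20)*((-8*(-2) - 7*(-4) - 3*(-2)² - 3*(-2)*(-4))/(-2 - 4)) = -23*(16 + 28 - 3*4 - 24)/(-6) = -(-23)*(16 + 28 - 12 - 24)/6 = -(-23)*8/6 = -23*(-4/3) = 92/3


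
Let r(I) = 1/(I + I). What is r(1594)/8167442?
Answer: 1/26037805096 ≈ 3.8406e-11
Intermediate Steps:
r(I) = 1/(2*I)
r(1594)/8167442 = ((½)/1594)/8167442 = ((½)*(1/1594))*(1/8167442) = (1/3188)*(1/8167442) = 1/26037805096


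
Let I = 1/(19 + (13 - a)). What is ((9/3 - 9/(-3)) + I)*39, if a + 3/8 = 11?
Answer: 13442/57 ≈ 235.82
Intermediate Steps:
a = 85/8 (a = -3/8 + 11 = 85/8 ≈ 10.625)
I = 8/171 (I = 1/(19 + (13 - 1*85/8)) = 1/(19 + (13 - 85/8)) = 1/(19 + 19/8) = 1/(171/8) = 8/171 ≈ 0.046784)
((9/3 - 9/(-3)) + I)*39 = ((9/3 - 9/(-3)) + 8/171)*39 = ((9*(⅓) - 9*(-⅓)) + 8/171)*39 = ((3 + 3) + 8/171)*39 = (6 + 8/171)*39 = (1034/171)*39 = 13442/57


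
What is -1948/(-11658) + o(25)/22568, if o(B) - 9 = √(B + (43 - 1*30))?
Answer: 22033693/131548872 + √38/22568 ≈ 0.16777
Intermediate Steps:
o(B) = 9 + √(13 + B) (o(B) = 9 + √(B + (43 - 1*30)) = 9 + √(B + (43 - 30)) = 9 + √(B + 13) = 9 + √(13 + B))
-1948/(-11658) + o(25)/22568 = -1948/(-11658) + (9 + √(13 + 25))/22568 = -1948*(-1/11658) + (9 + √38)*(1/22568) = 974/5829 + (9/22568 + √38/22568) = 22033693/131548872 + √38/22568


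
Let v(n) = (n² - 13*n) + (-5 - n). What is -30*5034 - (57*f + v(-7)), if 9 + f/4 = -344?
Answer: -70678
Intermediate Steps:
f = -1412 (f = -36 + 4*(-344) = -36 - 1376 = -1412)
v(n) = -5 + n² - 14*n
-30*5034 - (57*f + v(-7)) = -30*5034 - (57*(-1412) + (-5 + (-7)² - 14*(-7))) = -151020 - (-80484 + (-5 + 49 + 98)) = -151020 - (-80484 + 142) = -151020 - 1*(-80342) = -151020 + 80342 = -70678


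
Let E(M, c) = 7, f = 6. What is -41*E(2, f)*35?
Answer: -10045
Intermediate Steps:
-41*E(2, f)*35 = -41*7*35 = -287*35 = -10045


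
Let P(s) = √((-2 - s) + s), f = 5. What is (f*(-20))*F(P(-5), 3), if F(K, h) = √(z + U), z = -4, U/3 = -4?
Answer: -400*I ≈ -400.0*I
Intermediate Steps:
U = -12 (U = 3*(-4) = -12)
P(s) = I*√2 (P(s) = √(-2) = I*√2)
F(K, h) = 4*I (F(K, h) = √(-4 - 12) = √(-16) = 4*I)
(f*(-20))*F(P(-5), 3) = (5*(-20))*(4*I) = -400*I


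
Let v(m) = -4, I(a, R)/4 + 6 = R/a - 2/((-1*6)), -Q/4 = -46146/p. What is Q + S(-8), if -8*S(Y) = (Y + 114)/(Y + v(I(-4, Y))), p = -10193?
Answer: -8319803/489264 ≈ -17.005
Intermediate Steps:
Q = -184584/10193 (Q = -(-184584)/(-10193) = -(-184584)*(-1)/10193 = -4*46146/10193 = -184584/10193 ≈ -18.109)
I(a, R) = -68/3 + 4*R/a (I(a, R) = -24 + 4*(R/a - 2/((-1*6))) = -24 + 4*(R/a - 2/(-6)) = -24 + 4*(R/a - 2*(-⅙)) = -24 + 4*(R/a + ⅓) = -24 + 4*(⅓ + R/a) = -24 + (4/3 + 4*R/a) = -68/3 + 4*R/a)
S(Y) = -(114 + Y)/(8*(-4 + Y)) (S(Y) = -(Y + 114)/(8*(Y - 4)) = -(114 + Y)/(8*(-4 + Y)))
Q + S(-8) = -184584/10193 + (-114 - 1*(-8))/(8*(-4 - 8)) = -184584/10193 + (⅛)*(-114 + 8)/(-12) = -184584/10193 + (⅛)*(-1/12)*(-106) = -184584/10193 + 53/48 = -8319803/489264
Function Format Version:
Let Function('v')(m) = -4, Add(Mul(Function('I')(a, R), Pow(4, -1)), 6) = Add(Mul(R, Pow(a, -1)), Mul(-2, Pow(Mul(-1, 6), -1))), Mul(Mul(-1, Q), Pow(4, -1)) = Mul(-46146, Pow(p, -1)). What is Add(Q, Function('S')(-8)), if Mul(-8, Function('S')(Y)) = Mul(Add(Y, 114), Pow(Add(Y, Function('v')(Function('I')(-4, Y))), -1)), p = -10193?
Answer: Rational(-8319803, 489264) ≈ -17.005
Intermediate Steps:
Q = Rational(-184584, 10193) (Q = Mul(-4, Mul(-46146, Pow(-10193, -1))) = Mul(-4, Mul(-46146, Rational(-1, 10193))) = Mul(-4, Rational(46146, 10193)) = Rational(-184584, 10193) ≈ -18.109)
Function('I')(a, R) = Add(Rational(-68, 3), Mul(4, R, Pow(a, -1))) (Function('I')(a, R) = Add(-24, Mul(4, Add(Mul(R, Pow(a, -1)), Mul(-2, Pow(Mul(-1, 6), -1))))) = Add(-24, Mul(4, Add(Mul(R, Pow(a, -1)), Mul(-2, Pow(-6, -1))))) = Add(-24, Mul(4, Add(Mul(R, Pow(a, -1)), Mul(-2, Rational(-1, 6))))) = Add(-24, Mul(4, Add(Mul(R, Pow(a, -1)), Rational(1, 3)))) = Add(-24, Mul(4, Add(Rational(1, 3), Mul(R, Pow(a, -1))))) = Add(-24, Add(Rational(4, 3), Mul(4, R, Pow(a, -1)))) = Add(Rational(-68, 3), Mul(4, R, Pow(a, -1))))
Function('S')(Y) = Mul(Rational(-1, 8), Pow(Add(-4, Y), -1), Add(114, Y)) (Function('S')(Y) = Mul(Rational(-1, 8), Mul(Add(Y, 114), Pow(Add(Y, -4), -1))) = Mul(Rational(-1, 8), Mul(Add(114, Y), Pow(Add(-4, Y), -1))) = Mul(Rational(-1, 8), Mul(Pow(Add(-4, Y), -1), Add(114, Y))) = Mul(Rational(-1, 8), Pow(Add(-4, Y), -1), Add(114, Y)))
Add(Q, Function('S')(-8)) = Add(Rational(-184584, 10193), Mul(Rational(1, 8), Pow(Add(-4, -8), -1), Add(-114, Mul(-1, -8)))) = Add(Rational(-184584, 10193), Mul(Rational(1, 8), Pow(-12, -1), Add(-114, 8))) = Add(Rational(-184584, 10193), Mul(Rational(1, 8), Rational(-1, 12), -106)) = Add(Rational(-184584, 10193), Rational(53, 48)) = Rational(-8319803, 489264)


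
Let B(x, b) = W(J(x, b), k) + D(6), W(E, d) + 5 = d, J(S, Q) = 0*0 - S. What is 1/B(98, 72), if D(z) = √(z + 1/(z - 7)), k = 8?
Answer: ¾ - √5/4 ≈ 0.19098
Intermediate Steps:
J(S, Q) = -S (J(S, Q) = 0 - S = -S)
W(E, d) = -5 + d
D(z) = √(z + 1/(-7 + z))
B(x, b) = 3 + √5 (B(x, b) = (-5 + 8) + √((1 + 6*(-7 + 6))/(-7 + 6)) = 3 + √((1 + 6*(-1))/(-1)) = 3 + √(-(1 - 6)) = 3 + √(-1*(-5)) = 3 + √5)
1/B(98, 72) = 1/(3 + √5)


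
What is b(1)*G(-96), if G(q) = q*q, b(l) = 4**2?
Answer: 147456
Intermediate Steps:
b(l) = 16
G(q) = q**2
b(1)*G(-96) = 16*(-96)**2 = 16*9216 = 147456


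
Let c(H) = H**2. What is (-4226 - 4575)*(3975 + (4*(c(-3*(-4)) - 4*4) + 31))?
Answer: -39762918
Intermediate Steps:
(-4226 - 4575)*(3975 + (4*(c(-3*(-4)) - 4*4) + 31)) = (-4226 - 4575)*(3975 + (4*((-3*(-4))**2 - 4*4) + 31)) = -8801*(3975 + (4*(12**2 - 16) + 31)) = -8801*(3975 + (4*(144 - 16) + 31)) = -8801*(3975 + (4*128 + 31)) = -8801*(3975 + (512 + 31)) = -8801*(3975 + 543) = -8801*4518 = -39762918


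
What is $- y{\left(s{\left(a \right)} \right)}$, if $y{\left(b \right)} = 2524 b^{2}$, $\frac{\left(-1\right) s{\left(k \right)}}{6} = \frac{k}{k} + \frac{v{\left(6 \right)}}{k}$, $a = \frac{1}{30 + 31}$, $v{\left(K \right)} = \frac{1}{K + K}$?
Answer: $-3362599$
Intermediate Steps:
$v{\left(K \right)} = \frac{1}{2 K}$
$a = \frac{1}{61} \approx 0.016393$
$s{\left(k \right)} = -6 - \frac{1}{2 k}$ ($s{\left(k \right)} = - 6 \left(\frac{k}{k} + \frac{\frac{1}{2} \cdot \frac{1}{6}}{k}\right) = - 6 \left(1 + \frac{\frac{1}{2} \cdot \frac{1}{6}}{k}\right) = - 6 \left(1 + \frac{1}{12 k}\right) = -6 - \frac{1}{2 k}$)
$- y{\left(s{\left(a \right)} \right)} = - 2524 \left(-6 - \frac{\frac{1}{\frac{1}{61}}}{2}\right)^{2} = - 2524 \left(-6 - \frac{61}{2}\right)^{2} = - 2524 \left(- \frac{73}{2}\right)^{2} = - \frac{2524 \cdot 5329}{4} = \left(-1\right) 3362599 = -3362599$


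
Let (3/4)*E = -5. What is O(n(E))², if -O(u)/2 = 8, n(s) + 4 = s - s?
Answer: 256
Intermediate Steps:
E = -20/3 (E = (4/3)*(-5) = -20/3 ≈ -6.6667)
n(s) = -4 (n(s) = -4 + (s - s) = -4 + 0 = -4)
O(u) = -16 (O(u) = -2*8 = -16)
O(n(E))² = (-16)² = 256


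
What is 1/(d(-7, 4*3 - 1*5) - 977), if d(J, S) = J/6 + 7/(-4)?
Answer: -12/11759 ≈ -0.0010205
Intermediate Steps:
d(J, S) = -7/4 + J/6 (d(J, S) = J*(1/6) + 7*(-1/4) = J/6 - 7/4 = -7/4 + J/6)
1/(d(-7, 4*3 - 1*5) - 977) = 1/((-7/4 + (1/6)*(-7)) - 977) = 1/((-7/4 - 7/6) - 977) = 1/(-35/12 - 977) = 1/(-11759/12) = -12/11759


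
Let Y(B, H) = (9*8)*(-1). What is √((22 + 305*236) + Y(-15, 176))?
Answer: √71930 ≈ 268.20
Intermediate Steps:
Y(B, H) = -72 (Y(B, H) = 72*(-1) = -72)
√((22 + 305*236) + Y(-15, 176)) = √((22 + 305*236) - 72) = √((22 + 71980) - 72) = √(72002 - 72) = √71930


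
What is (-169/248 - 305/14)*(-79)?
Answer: 3081237/1736 ≈ 1774.9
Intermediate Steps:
(-169/248 - 305/14)*(-79) = -39003/1736*(-79) = 3081237/1736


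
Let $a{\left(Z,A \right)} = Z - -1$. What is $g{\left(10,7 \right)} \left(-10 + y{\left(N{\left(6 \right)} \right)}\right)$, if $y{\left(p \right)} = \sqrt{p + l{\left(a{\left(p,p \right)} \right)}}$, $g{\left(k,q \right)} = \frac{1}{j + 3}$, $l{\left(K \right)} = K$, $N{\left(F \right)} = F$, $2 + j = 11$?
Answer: $- \frac{5}{6} + \frac{\sqrt{13}}{12} \approx -0.53287$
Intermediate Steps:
$j = 9$ ($j = -2 + 11 = 9$)
$a{\left(Z,A \right)} = 1 + Z$ ($a{\left(Z,A \right)} = Z + 1 = 1 + Z$)
$g{\left(k,q \right)} = \frac{1}{12}$ ($g{\left(k,q \right)} = \frac{1}{9 + 3} = \frac{1}{12}$)
$y{\left(p \right)} = \sqrt{1 + 2 p}$ ($y{\left(p \right)} = \sqrt{p + \left(1 + p\right)} = \sqrt{1 + 2 p}$)
$g{\left(10,7 \right)} \left(-10 + y{\left(N{\left(6 \right)} \right)}\right) = \frac{-10 + \sqrt{1 + 2 \cdot 6}}{12} = \frac{-10 + \sqrt{1 + 12}}{12} = \frac{-10 + \sqrt{13}}{12} = - \frac{5}{6} + \frac{\sqrt{13}}{12}$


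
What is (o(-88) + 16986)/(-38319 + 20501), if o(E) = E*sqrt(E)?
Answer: -8493/8909 + 88*I*sqrt(22)/8909 ≈ -0.95331 + 0.04633*I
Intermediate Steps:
o(E) = E**(3/2)
(o(-88) + 16986)/(-38319 + 20501) = ((-88)**(3/2) + 16986)/(-38319 + 20501) = (-176*I*sqrt(22) + 16986)/(-17818) = (16986 - 176*I*sqrt(22))*(-1/17818) = -8493/8909 + 88*I*sqrt(22)/8909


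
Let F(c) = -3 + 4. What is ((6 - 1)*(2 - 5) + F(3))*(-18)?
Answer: 252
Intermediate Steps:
F(c) = 1
((6 - 1)*(2 - 5) + F(3))*(-18) = ((6 - 1)*(2 - 5) + 1)*(-18) = (5*(-3) + 1)*(-18) = (-15 + 1)*(-18) = -14*(-18) = 252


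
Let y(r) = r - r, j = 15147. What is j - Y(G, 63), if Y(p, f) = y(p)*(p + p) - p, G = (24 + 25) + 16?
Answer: 15212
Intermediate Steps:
y(r) = 0
G = 65 (G = 49 + 16 = 65)
Y(p, f) = -p (Y(p, f) = 0*(p + p) - p = 0*(2*p) - p = 0 - p = -p)
j - Y(G, 63) = 15147 - (-1)*65 = 15147 - 1*(-65) = 15147 + 65 = 15212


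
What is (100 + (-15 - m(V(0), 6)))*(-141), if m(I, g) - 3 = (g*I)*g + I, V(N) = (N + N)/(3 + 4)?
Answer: -11562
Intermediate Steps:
V(N) = 2*N/7 (V(N) = (2*N)/7 = (2*N)*(1/7) = 2*N/7)
m(I, g) = 3 + I + I*g**2 (m(I, g) = 3 + ((g*I)*g + I) = 3 + ((I*g)*g + I) = 3 + (I*g**2 + I) = 3 + (I + I*g**2) = 3 + I + I*g**2)
(100 + (-15 - m(V(0), 6)))*(-141) = (100 + (-15 - (3 + (2/7)*0 + ((2/7)*0)*6**2)))*(-141) = (100 + (-15 - (3 + 0 + 0*36)))*(-141) = (100 + (-15 - (3 + 0 + 0)))*(-141) = (100 + (-15 - 1*3))*(-141) = (100 + (-15 - 3))*(-141) = (100 - 18)*(-141) = 82*(-141) = -11562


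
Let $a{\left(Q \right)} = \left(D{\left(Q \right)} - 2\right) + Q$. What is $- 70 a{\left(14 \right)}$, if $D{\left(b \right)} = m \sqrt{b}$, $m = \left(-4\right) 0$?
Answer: $-840$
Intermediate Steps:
$m = 0$
$D{\left(b \right)} = 0$ ($D{\left(b \right)} = 0 \sqrt{b} = 0$)
$a{\left(Q \right)} = -2 + Q$ ($a{\left(Q \right)} = \left(0 - 2\right) + Q = -2 + Q$)
$- 70 a{\left(14 \right)} = - 70 \left(-2 + 14\right) = \left(-70\right) 12 = -840$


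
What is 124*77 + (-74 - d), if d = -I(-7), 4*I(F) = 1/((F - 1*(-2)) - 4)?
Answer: 341063/36 ≈ 9474.0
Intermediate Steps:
I(F) = 1/(4*(-2 + F)) (I(F) = 1/(4*((F - 1*(-2)) - 4)) = 1/(4*((F + 2) - 4)) = 1/(4*((2 + F) - 4)) = 1/(4*(-2 + F)))
d = 1/36 (d = -1/(4*(-2 - 7)) = -1/(4*(-9)) = -(-1)/(4*9) = -1*(-1/36) = 1/36 ≈ 0.027778)
124*77 + (-74 - d) = 124*77 + (-74 - 1*1/36) = 9548 + (-74 - 1/36) = 9548 - 2665/36 = 341063/36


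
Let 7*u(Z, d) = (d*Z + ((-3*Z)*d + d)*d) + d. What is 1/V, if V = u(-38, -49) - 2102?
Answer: 1/37602 ≈ 2.6594e-5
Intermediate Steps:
u(Z, d) = d/7 + Z*d/7 + d*(d - 3*Z*d)/7 (u(Z, d) = ((d*Z + ((-3*Z)*d + d)*d) + d)/7 = ((Z*d + (-3*Z*d + d)*d) + d)/7 = ((Z*d + (d - 3*Z*d)*d) + d)/7 = ((Z*d + d*(d - 3*Z*d)) + d)/7 = (d + Z*d + d*(d - 3*Z*d))/7 = d/7 + Z*d/7 + d*(d - 3*Z*d)/7)
V = 37602 (V = (1/7)*(-49)*(1 - 38 - 49 - 3*(-38)*(-49)) - 2102 = (1/7)*(-49)*(1 - 38 - 49 - 5586) - 2102 = (1/7)*(-49)*(-5672) - 2102 = 39704 - 2102 = 37602)
1/V = 1/37602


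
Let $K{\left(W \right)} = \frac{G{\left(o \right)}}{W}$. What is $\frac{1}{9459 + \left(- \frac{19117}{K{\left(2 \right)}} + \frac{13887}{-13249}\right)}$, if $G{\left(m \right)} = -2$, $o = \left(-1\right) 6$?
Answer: $\frac{13249}{378589537} \approx 3.4996 \cdot 10^{-5}$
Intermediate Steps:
$o = -6$
$K{\left(W \right)} = - \frac{2}{W}$
$\frac{1}{9459 + \left(- \frac{19117}{K{\left(2 \right)}} + \frac{13887}{-13249}\right)} = \frac{1}{9459 - \left(\frac{13887}{13249} + 19117 \left(- 1^{-1}\right)\right)} = \frac{1}{9459 - \left(\frac{13887}{13249} + \frac{19117}{\left(-2\right) \frac{1}{2}}\right)} = \frac{1}{9459 - \left(\frac{13887}{13249} + \frac{19117}{-1}\right)} = \frac{1}{9459 - - \frac{253267246}{13249}} = \frac{1}{9459 + \left(19117 - \frac{13887}{13249}\right)} = \frac{1}{9459 + \frac{253267246}{13249}} = \frac{1}{\frac{378589537}{13249}} = \frac{13249}{378589537}$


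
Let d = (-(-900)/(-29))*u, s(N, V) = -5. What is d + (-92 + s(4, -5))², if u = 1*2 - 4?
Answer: 274661/29 ≈ 9471.1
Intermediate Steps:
u = -2 (u = 2 - 4 = -2)
d = 1800/29 (d = -(-900)/(-29)*(-2) = -(-900)*(-1)/29*(-2) = -25*36/29*(-2) = -900/29*(-2) = 1800/29 ≈ 62.069)
d + (-92 + s(4, -5))² = 1800/29 + (-92 - 5)² = 1800/29 + (-97)² = 1800/29 + 9409 = 274661/29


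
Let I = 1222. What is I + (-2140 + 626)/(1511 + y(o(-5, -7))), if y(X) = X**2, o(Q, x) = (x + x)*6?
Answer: 10467360/8567 ≈ 1221.8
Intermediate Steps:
o(Q, x) = 12*x (o(Q, x) = (2*x)*6 = 12*x)
I + (-2140 + 626)/(1511 + y(o(-5, -7))) = 1222 + (-2140 + 626)/(1511 + (12*(-7))**2) = 1222 - 1514/(1511 + (-84)**2) = 1222 - 1514/(1511 + 7056) = 1222 - 1514/8567 = 10467360/8567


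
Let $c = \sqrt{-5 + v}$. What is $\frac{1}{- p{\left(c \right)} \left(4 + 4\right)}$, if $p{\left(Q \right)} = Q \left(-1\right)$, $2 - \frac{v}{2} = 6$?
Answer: $- \frac{i \sqrt{13}}{104} \approx - 0.034669 i$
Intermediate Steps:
$v = -8$ ($v = 4 - 12 = -8$)
$c = i \sqrt{13}$ ($c = \sqrt{-5 - 8} = \sqrt{-13} = i \sqrt{13} \approx 3.6056 i$)
$p{\left(Q \right)} = - Q$
$\frac{1}{- p{\left(c \right)} \left(4 + 4\right)} = \frac{1}{- \left(-1\right) i \sqrt{13} \left(4 + 4\right)} = \frac{1}{- \left(-1\right) i \sqrt{13} \cdot 8} = \frac{1}{i \sqrt{13} \cdot 8} = \frac{1}{8 i \sqrt{13}} = - \frac{i \sqrt{13}}{104}$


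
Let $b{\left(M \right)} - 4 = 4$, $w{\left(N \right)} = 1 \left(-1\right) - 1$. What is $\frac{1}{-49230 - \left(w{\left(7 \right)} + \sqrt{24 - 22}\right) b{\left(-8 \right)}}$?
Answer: $- \frac{24607}{1211008834} + \frac{2 \sqrt{2}}{605504417} \approx -2.0315 \cdot 10^{-5}$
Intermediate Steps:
$w{\left(N \right)} = -2$ ($w{\left(N \right)} = -1 - 1 = -2$)
$b{\left(M \right)} = 8$ ($b{\left(M \right)} = 4 + 4 = 8$)
$\frac{1}{-49230 - \left(w{\left(7 \right)} + \sqrt{24 - 22}\right) b{\left(-8 \right)}} = \frac{1}{-49230 - \left(-2 + \sqrt{24 - 22}\right) 8} = \frac{1}{-49230 - \left(-2 + \sqrt{2}\right) 8} = \frac{1}{-49230 - \left(-16 + 8 \sqrt{2}\right)} = \frac{1}{-49230 + \left(16 - 8 \sqrt{2}\right)} = \frac{1}{-49214 - 8 \sqrt{2}}$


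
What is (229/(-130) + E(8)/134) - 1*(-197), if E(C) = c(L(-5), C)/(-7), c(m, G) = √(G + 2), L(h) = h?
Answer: 25381/130 - √10/938 ≈ 195.24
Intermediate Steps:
c(m, G) = √(2 + G)
E(C) = -√(2 + C)/7 (E(C) = √(2 + C)/(-7) = √(2 + C)*(-⅐) = -√(2 + C)/7)
(229/(-130) + E(8)/134) - 1*(-197) = (229/(-130) - √(2 + 8)/7/134) - 1*(-197) = (229*(-1/130) - √10/7*(1/134)) + 197 = (-229/130 - √10/938) + 197 = 25381/130 - √10/938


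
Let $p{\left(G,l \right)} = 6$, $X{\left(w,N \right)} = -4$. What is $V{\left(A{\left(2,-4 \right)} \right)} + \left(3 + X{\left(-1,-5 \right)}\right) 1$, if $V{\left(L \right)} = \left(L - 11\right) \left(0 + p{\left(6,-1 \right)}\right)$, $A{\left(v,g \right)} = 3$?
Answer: $-49$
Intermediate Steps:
$V{\left(L \right)} = -66 + 6 L$ ($V{\left(L \right)} = \left(L - 11\right) \left(0 + 6\right) = \left(-11 + L\right) 6 = -66 + 6 L$)
$V{\left(A{\left(2,-4 \right)} \right)} + \left(3 + X{\left(-1,-5 \right)}\right) 1 = \left(-66 + 6 \cdot 3\right) + \left(3 - 4\right) 1 = \left(-66 + 18\right) - 1 = -48 - 1 = -49$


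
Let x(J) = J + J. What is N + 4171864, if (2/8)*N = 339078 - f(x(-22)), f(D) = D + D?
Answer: 5528528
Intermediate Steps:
x(J) = 2*J
f(D) = 2*D
N = 1356664 (N = 4*(339078 - 2*2*(-22)) = 4*(339078 - 2*(-44)) = 4*(339078 - 1*(-88)) = 4*(339078 + 88) = 4*339166 = 1356664)
N + 4171864 = 1356664 + 4171864 = 5528528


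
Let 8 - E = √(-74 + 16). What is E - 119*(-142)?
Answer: 16906 - I*√58 ≈ 16906.0 - 7.6158*I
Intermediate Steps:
E = 8 - I*√58 (E = 8 - √(-74 + 16) = 8 - √(-58) = 8 - I*√58 ≈ 8.0 - 7.6158*I)
E - 119*(-142) = (8 - I*√58) - 119*(-142) = (8 - I*√58) + 16898 = 16906 - I*√58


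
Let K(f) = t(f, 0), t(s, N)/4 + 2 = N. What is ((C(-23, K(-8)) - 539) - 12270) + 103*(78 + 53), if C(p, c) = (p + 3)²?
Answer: 1084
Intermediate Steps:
t(s, N) = -8 + 4*N
K(f) = -8 (K(f) = -8 + 4*0 = -8 + 0 = -8)
C(p, c) = (3 + p)²
((C(-23, K(-8)) - 539) - 12270) + 103*(78 + 53) = (((3 - 23)² - 539) - 12270) + 103*(78 + 53) = (((-20)² - 539) - 12270) + 103*131 = ((400 - 539) - 12270) + 13493 = (-139 - 12270) + 13493 = -12409 + 13493 = 1084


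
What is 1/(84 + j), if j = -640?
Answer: -1/556 ≈ -0.0017986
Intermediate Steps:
1/(84 + j) = 1/(84 - 640) = 1/(-556) = -1/556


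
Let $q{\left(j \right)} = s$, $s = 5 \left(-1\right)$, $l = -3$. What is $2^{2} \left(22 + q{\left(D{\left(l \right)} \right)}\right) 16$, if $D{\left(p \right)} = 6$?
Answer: $1088$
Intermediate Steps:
$s = -5$
$q{\left(j \right)} = -5$
$2^{2} \left(22 + q{\left(D{\left(l \right)} \right)}\right) 16 = 2^{2} \left(22 - 5\right) 16 = 4 \cdot 17 \cdot 16 = 68 \cdot 16 = 1088$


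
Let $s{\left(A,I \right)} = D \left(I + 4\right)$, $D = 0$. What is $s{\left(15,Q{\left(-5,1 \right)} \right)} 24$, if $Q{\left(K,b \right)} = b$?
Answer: $0$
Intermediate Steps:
$s{\left(A,I \right)} = 0$ ($s{\left(A,I \right)} = 0 \left(I + 4\right) = 0 \left(4 + I\right) = 0$)
$s{\left(15,Q{\left(-5,1 \right)} \right)} 24 = 0 \cdot 24 = 0$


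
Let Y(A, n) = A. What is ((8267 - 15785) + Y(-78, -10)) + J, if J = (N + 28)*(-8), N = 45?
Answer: -8180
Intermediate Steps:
J = -584 (J = (45 + 28)*(-8) = 73*(-8) = -584)
((8267 - 15785) + Y(-78, -10)) + J = ((8267 - 15785) - 78) - 584 = (-7518 - 78) - 584 = -7596 - 584 = -8180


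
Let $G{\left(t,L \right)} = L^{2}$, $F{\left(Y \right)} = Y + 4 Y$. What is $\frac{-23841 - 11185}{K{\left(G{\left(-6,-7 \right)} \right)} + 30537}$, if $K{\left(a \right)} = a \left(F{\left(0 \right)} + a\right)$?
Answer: $- \frac{17513}{16469} \approx -1.0634$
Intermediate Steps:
$F{\left(Y \right)} = 5 Y$
$K{\left(a \right)} = a^{2}$ ($K{\left(a \right)} = a \left(5 \cdot 0 + a\right) = a \left(0 + a\right) = a a = a^{2}$)
$\frac{-23841 - 11185}{K{\left(G{\left(-6,-7 \right)} \right)} + 30537} = \frac{-23841 - 11185}{\left(\left(-7\right)^{2}\right)^{2} + 30537} = - \frac{35026}{49^{2} + 30537} = - \frac{35026}{2401 + 30537} = - \frac{35026}{32938} = \left(-35026\right) \frac{1}{32938} = - \frac{17513}{16469}$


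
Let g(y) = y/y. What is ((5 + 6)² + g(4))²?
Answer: 14884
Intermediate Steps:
g(y) = 1
((5 + 6)² + g(4))² = ((5 + 6)² + 1)² = (11² + 1)² = (121 + 1)² = 122² = 14884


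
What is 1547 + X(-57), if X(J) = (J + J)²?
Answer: 14543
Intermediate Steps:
X(J) = 4*J² (X(J) = (2*J)² = 4*J²)
1547 + X(-57) = 1547 + 4*(-57)² = 1547 + 4*3249 = 1547 + 12996 = 14543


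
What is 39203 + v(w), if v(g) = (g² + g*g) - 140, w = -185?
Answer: 107513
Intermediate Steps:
v(g) = -140 + 2*g² (v(g) = (g² + g²) - 140 = 2*g² - 140 = -140 + 2*g²)
39203 + v(w) = 39203 + (-140 + 2*(-185)²) = 39203 + (-140 + 2*34225) = 39203 + (-140 + 68450) = 39203 + 68310 = 107513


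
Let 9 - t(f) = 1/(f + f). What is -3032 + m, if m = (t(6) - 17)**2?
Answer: -427199/144 ≈ -2966.7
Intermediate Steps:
t(f) = 9 - 1/(2*f) (t(f) = 9 - 1/(f + f) = 9 - 1/(2*f))
m = 9409/144 (m = ((9 - 1/2/6) - 17)**2 = ((9 - 1/2*1/6) - 17)**2 = ((9 - 1/12) - 17)**2 = (107/12 - 17)**2 = (-97/12)**2 = 9409/144 ≈ 65.340)
-3032 + m = -3032 + 9409/144 = -427199/144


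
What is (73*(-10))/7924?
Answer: -365/3962 ≈ -0.092125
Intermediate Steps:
(73*(-10))/7924 = -730*1/7924 = -365/3962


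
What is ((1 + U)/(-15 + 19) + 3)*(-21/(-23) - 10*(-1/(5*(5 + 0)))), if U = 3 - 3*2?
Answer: 151/46 ≈ 3.2826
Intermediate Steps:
U = -3 (U = 3 - 6 = -3)
((1 + U)/(-15 + 19) + 3)*(-21/(-23) - 10*(-1/(5*(5 + 0)))) = ((1 - 3)/(-15 + 19) + 3)*(-21/(-23) - 10*(-1/(5*(5 + 0)))) = (-2/4 + 3)*(-21*(-1/23) - 10/((-5*5))) = (-2*1/4 + 3)*(21/23 - 10/(-25)) = (-1/2 + 3)*(21/23 - 10*(-1/25)) = 5*(21/23 + 2/5)/2 = (5/2)*(151/115) = 151/46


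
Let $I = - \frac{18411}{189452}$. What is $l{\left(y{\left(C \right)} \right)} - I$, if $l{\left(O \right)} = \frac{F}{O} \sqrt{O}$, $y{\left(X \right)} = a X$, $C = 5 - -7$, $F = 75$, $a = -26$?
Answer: $\frac{18411}{189452} - \frac{25 i \sqrt{78}}{52} \approx 0.09718 - 4.246 i$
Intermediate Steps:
$C = 12$ ($C = 5 + 7 = 12$)
$y{\left(X \right)} = - 26 X$
$I = - \frac{18411}{189452}$ ($I = \left(-18411\right) \frac{1}{189452} = - \frac{18411}{189452} \approx -0.09718$)
$l{\left(O \right)} = \frac{75}{\sqrt{O}}$ ($l{\left(O \right)} = \frac{75}{O} \sqrt{O} = \frac{75}{\sqrt{O}}$)
$l{\left(y{\left(C \right)} \right)} - I = \frac{75}{2 i \sqrt{78}} - - \frac{18411}{189452} = \frac{75}{2 i \sqrt{78}} + \frac{18411}{189452} = 75 \left(- \frac{i \sqrt{78}}{156}\right) + \frac{18411}{189452} = - \frac{25 i \sqrt{78}}{52} + \frac{18411}{189452} = \frac{18411}{189452} - \frac{25 i \sqrt{78}}{52}$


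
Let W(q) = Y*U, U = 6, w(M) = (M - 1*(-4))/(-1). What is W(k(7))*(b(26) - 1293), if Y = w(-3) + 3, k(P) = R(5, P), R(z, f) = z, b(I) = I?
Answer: -15204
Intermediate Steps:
w(M) = -4 - M (w(M) = (M + 4)*(-1) = (4 + M)*(-1) = -4 - M)
k(P) = 5
Y = 2 (Y = (-4 - 1*(-3)) + 3 = (-4 + 3) + 3 = -1 + 3 = 2)
W(q) = 12 (W(q) = 2*6 = 12)
W(k(7))*(b(26) - 1293) = 12*(26 - 1293) = 12*(-1267) = -15204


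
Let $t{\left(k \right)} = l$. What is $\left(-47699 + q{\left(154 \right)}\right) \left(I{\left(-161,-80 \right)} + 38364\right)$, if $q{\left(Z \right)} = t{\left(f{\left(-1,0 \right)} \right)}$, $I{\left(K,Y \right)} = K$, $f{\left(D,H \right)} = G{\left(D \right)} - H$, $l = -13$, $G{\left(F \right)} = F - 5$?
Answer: $-1822741536$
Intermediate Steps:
$G{\left(F \right)} = -5 + F$ ($G{\left(F \right)} = F - 5 = -5 + F$)
$f{\left(D,H \right)} = -5 + D - H$ ($f{\left(D,H \right)} = \left(-5 + D\right) - H = -5 + D - H$)
$t{\left(k \right)} = -13$
$q{\left(Z \right)} = -13$
$\left(-47699 + q{\left(154 \right)}\right) \left(I{\left(-161,-80 \right)} + 38364\right) = \left(-47699 - 13\right) \left(-161 + 38364\right) = \left(-47712\right) 38203 = -1822741536$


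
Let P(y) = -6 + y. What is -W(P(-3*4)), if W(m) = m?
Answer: 18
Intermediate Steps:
-W(P(-3*4)) = -(-6 - 3*4) = -(-6 - 12) = -1*(-18) = 18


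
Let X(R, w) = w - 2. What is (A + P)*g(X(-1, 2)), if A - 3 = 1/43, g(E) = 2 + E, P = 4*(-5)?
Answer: -1460/43 ≈ -33.953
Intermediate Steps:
P = -20
X(R, w) = -2 + w
A = 130/43 (A = 3 + 1/43 = 130/43 ≈ 3.0233)
(A + P)*g(X(-1, 2)) = (130/43 - 20)*(2 + (-2 + 2)) = -730*(2 + 0)/43 = -730/43*2 = -1460/43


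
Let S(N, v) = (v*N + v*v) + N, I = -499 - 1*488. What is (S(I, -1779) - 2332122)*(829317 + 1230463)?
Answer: 5329897026900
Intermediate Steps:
I = -987 (I = -499 - 488 = -987)
S(N, v) = N + v**2 + N*v (S(N, v) = (N*v + v**2) + N = (v**2 + N*v) + N = N + v**2 + N*v)
(S(I, -1779) - 2332122)*(829317 + 1230463) = ((-987 + (-1779)**2 - 987*(-1779)) - 2332122)*(829317 + 1230463) = ((-987 + 3164841 + 1755873) - 2332122)*2059780 = (4919727 - 2332122)*2059780 = 2587605*2059780 = 5329897026900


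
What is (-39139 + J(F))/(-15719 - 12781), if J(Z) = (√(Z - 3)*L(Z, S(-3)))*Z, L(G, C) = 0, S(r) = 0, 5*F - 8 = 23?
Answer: 39139/28500 ≈ 1.3733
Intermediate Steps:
F = 31/5 (F = 8/5 + (⅕)*23 = 8/5 + 23/5 = 31/5 ≈ 6.2000)
J(Z) = 0 (J(Z) = (√(Z - 3)*0)*Z = (√(-3 + Z)*0)*Z = 0*Z = 0)
(-39139 + J(F))/(-15719 - 12781) = (-39139 + 0)/(-15719 - 12781) = -39139/(-28500) = -39139*(-1/28500) = 39139/28500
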